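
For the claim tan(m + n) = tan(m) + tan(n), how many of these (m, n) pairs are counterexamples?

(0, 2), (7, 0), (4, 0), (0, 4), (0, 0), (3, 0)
0

Testing each pair:
(0, 2): LHS = tan(2) ≈ -2.185, RHS = tan(2) ≈ -2.185 → satisfies claim
(7, 0): LHS = tan(7) ≈ 0.8714, RHS = tan(7) ≈ 0.8714 → satisfies claim
(4, 0): LHS = tan(4) ≈ 1.158, RHS = tan(4) ≈ 1.158 → satisfies claim
(0, 4): LHS = tan(4) ≈ 1.158, RHS = tan(4) ≈ 1.158 → satisfies claim
(0, 0): LHS = 0, RHS = 0 → satisfies claim
(3, 0): LHS = tan(3) ≈ -0.1425, RHS = tan(3) ≈ -0.1425 → satisfies claim

That makes 0 counterexamples.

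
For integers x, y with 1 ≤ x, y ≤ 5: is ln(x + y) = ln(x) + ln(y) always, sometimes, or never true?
It holds at (x, y) = (2, 2) (both sides equal ln(4) ≈ 1.386), but fails at (x, y) = (2, 3) (LHS = ln(5) ≈ 1.609, RHS = ln(2) + ln(3) ≈ 1.792).

Answer: Sometimes true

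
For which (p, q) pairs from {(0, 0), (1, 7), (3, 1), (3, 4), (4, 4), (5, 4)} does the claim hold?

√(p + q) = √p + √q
Testing each pair:
(0, 0): LHS = 0, RHS = 0 → holds
(1, 7): LHS = 2·√(2) ≈ 2.828, RHS = 1 + √(7) ≈ 3.646 → fails
(3, 1): LHS = 2, RHS = 1 + √(3) ≈ 2.732 → fails
(3, 4): LHS = √(7) ≈ 2.646, RHS = √(3) + 2 ≈ 3.732 → fails
(4, 4): LHS = 2·√(2) ≈ 2.828, RHS = 4 → fails
(5, 4): LHS = 3, RHS = 2 + √(5) ≈ 4.236 → fails

1 of 6 pairs satisfies the claim.

Answer: (0, 0)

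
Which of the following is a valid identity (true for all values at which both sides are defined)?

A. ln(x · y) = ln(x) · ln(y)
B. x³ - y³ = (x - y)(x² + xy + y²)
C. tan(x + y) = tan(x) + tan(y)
A: fails at (3, 7) — LHS = ln(21) ≈ 3.045, RHS = ln(3)·ln(7) ≈ 2.138.
B: holds — e.g. at (2, 4), both sides equal -56.
C: fails at (1, 3) — LHS = tan(4) ≈ 1.158, RHS = tan(3) + tan(1) ≈ 1.415.

Answer: B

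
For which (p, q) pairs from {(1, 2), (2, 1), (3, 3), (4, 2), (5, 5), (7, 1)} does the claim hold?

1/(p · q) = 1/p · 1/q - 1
Testing each pair:
(1, 2): LHS = 1/2, RHS = -1/2 → fails
(2, 1): LHS = 1/2, RHS = -1/2 → fails
(3, 3): LHS = 1/9, RHS = -8/9 → fails
(4, 2): LHS = 1/8, RHS = -7/8 → fails
(5, 5): LHS = 1/25, RHS = -24/25 → fails
(7, 1): LHS = 1/7, RHS = -6/7 → fails

No pair satisfies the claim.

Answer: None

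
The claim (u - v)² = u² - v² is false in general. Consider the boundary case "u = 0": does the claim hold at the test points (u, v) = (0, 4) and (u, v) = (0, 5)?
No, fails at both test points

At (0, 4): LHS = 16 ≠ RHS = -16
At (0, 5): LHS = 25 ≠ RHS = -25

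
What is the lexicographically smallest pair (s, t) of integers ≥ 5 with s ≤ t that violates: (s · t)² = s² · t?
(s, t) = (5, 5)

Substituting (5, 5) into the claim:
LHS = (5 · 5)² = 625
RHS = 5² · 5 = 125

Since LHS ≠ RHS, this pair disproves the claim, and no lexicographically smaller pair (s ≤ t, integers ≥ 5) does.

For instance (10, 10) is also a counterexample (LHS = 10000, RHS = 1000), but it's lexicographically larger.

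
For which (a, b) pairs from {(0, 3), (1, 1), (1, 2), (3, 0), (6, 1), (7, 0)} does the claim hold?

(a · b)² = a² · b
Testing each pair:
(0, 3): LHS = 0, RHS = 0 → holds
(1, 1): LHS = 1, RHS = 1 → holds
(1, 2): LHS = 4, RHS = 2 → fails
(3, 0): LHS = 0, RHS = 0 → holds
(6, 1): LHS = 36, RHS = 36 → holds
(7, 0): LHS = 0, RHS = 0 → holds

5 of 6 pairs satisfy the claim.

Answer: (0, 3), (1, 1), (3, 0), (6, 1), (7, 0)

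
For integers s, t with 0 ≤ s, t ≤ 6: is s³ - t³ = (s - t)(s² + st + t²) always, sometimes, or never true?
The identity holds for every pair in the range. For instance at (s, t) = (1, 2): both sides equal -7.

Answer: Always true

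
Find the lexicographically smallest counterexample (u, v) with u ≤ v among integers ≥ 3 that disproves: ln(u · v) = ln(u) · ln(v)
Substituting (3, 3) into the claim:
LHS = ln(3 · 3) = ln(9) ≈ 2.197
RHS = ln(3) · ln(3) = ln(3)² ≈ 1.207

Since LHS ≠ RHS, this pair disproves the claim, and no lexicographically smaller pair (u ≤ v, integers ≥ 3) does.

For instance (8, 8) is also a counterexample (LHS = ln(64) ≈ 4.159, RHS = ln(8)² ≈ 4.324), but it's lexicographically larger.

Answer: (u, v) = (3, 3)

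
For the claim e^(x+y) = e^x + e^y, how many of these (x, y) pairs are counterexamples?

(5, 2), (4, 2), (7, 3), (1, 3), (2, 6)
5

Testing each pair:
(5, 2): LHS = e^7 ≈ 1097, RHS = e^2 + e^5 ≈ 155.8 → counterexample
(4, 2): LHS = e^6 ≈ 403.4, RHS = e^2 + e^4 ≈ 61.99 → counterexample
(7, 3): LHS = e^10 ≈ 22026.5, RHS = e^3 + e^7 ≈ 1117 → counterexample
(1, 3): LHS = e^4 ≈ 54.6, RHS = e + e^3 ≈ 22.8 → counterexample
(2, 6): LHS = e^8 ≈ 2981, RHS = e^2 + e^6 ≈ 410.8 → counterexample

That makes 5 counterexamples.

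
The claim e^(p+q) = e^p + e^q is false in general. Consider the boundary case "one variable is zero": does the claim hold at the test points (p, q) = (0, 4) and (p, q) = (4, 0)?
At (0, 4): LHS = e^4 ≈ 54.6 ≠ RHS = 1 + e^4 ≈ 55.6
At (4, 0): LHS = e^4 ≈ 54.6 ≠ RHS = 1 + e^4 ≈ 55.6

Answer: No, fails at both test points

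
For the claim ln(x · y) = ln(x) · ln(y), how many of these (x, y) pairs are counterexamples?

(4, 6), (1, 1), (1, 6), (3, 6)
3

Testing each pair:
(4, 6): LHS = ln(24) ≈ 3.178, RHS = ln(4)·ln(6) ≈ 2.484 → counterexample
(1, 1): LHS = 0, RHS = 0 → satisfies claim
(1, 6): LHS = ln(6) ≈ 1.792, RHS = 0 → counterexample
(3, 6): LHS = ln(18) ≈ 2.89, RHS = ln(3)·ln(6) ≈ 1.968 → counterexample

That makes 3 counterexamples.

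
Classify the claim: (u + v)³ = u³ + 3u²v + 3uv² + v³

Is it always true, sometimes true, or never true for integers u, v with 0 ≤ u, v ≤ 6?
The identity holds for every pair in the range. For instance at (u, v) = (4, 0): both sides equal 64.

Answer: Always true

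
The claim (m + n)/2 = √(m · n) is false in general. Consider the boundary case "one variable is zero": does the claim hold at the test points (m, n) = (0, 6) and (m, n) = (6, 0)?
No, fails at both test points

At (0, 6): LHS = 3 ≠ RHS = 0
At (6, 0): LHS = 3 ≠ RHS = 0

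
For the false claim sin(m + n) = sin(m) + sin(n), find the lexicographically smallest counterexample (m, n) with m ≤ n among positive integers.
Substituting (1, 1) into the claim:
LHS = sin(1 + 1) = sin(2) ≈ 0.9093
RHS = sin(1) + sin(1) = 2·sin(1) ≈ 1.683

Since LHS ≠ RHS, this pair disproves the claim, and no lexicographically smaller pair (m ≤ n, positive integers) does.

For instance (1, 7) is also a counterexample (LHS = sin(8) ≈ 0.9894, RHS = sin(7) + sin(1) ≈ 1.498), but it's lexicographically larger.

Answer: (m, n) = (1, 1)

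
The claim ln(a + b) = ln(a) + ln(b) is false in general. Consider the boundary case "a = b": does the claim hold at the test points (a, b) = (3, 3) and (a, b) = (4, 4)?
At (3, 3): LHS = ln(6) ≈ 1.792 ≠ RHS = 2·ln(3) ≈ 2.197
At (4, 4): LHS = ln(8) ≈ 2.079 ≠ RHS = 2·ln(4) ≈ 2.773

Answer: No, fails at both test points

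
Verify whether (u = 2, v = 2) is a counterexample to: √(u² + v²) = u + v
Yes

Substituting u = 2, v = 2:
LHS = √(2² + 2²) = 2·√(2) ≈ 2.828
RHS = 2 + 2 = 4

Since LHS ≠ RHS, this pair disproves the claim.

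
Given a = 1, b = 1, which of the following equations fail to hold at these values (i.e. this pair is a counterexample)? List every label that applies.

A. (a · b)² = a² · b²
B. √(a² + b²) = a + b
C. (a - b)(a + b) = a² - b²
B

Evaluating each claim at the given values:
A. LHS = 1, RHS = 1 → holds here (LHS = RHS)
B. LHS = √(2) ≈ 1.414, RHS = 2 → fails here (LHS ≠ RHS)
C. LHS = 0, RHS = 0 → holds here (LHS = RHS)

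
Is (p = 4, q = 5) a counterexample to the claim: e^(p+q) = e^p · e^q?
Substituting p = 4, q = 5:
LHS = e^(4+5) = e^9 ≈ 8103
RHS = e^4 · e^5 = e^9 ≈ 8103

The sides agree, so this pair does not disprove the claim.

Answer: No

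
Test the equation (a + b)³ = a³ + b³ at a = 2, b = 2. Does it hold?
Substituting a = 2, b = 2:

LHS = (2 + 2)³ = 64
RHS = 2³ + 2³ = 16

LHS ≠ RHS, so the equation does not hold at this point.

Answer: Fails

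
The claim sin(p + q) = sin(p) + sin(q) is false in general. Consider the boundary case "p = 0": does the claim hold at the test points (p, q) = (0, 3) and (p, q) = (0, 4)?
Yes, holds at both test points

At (0, 3): LHS = sin(3) ≈ 0.1411, RHS = sin(3) ≈ 0.1411 → equal
At (0, 4): LHS = sin(4) ≈ -0.7568, RHS = sin(4) ≈ -0.7568 → equal

So the claim does hold at both of these boundary points, even though it is not an identity.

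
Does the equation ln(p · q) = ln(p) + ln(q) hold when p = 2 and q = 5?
Substituting p = 2, q = 5:

LHS = ln(2 · 5) = ln(10) ≈ 2.303
RHS = ln(2) + ln(5) ≈ 2.303

LHS = RHS, so the equation holds at this point.

Answer: Holds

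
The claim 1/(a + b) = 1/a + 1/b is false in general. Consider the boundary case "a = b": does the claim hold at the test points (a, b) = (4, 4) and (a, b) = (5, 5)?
No, fails at both test points

At (4, 4): LHS = 1/8 ≠ RHS = 1/2
At (5, 5): LHS = 1/10 ≠ RHS = 2/5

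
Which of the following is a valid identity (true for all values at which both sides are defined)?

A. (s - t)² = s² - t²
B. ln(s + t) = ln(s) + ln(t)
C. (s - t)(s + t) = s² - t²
C

A: fails at (2, 7) — LHS = 25, RHS = -45.
B: fails at (3, 3) — LHS = ln(6) ≈ 1.792, RHS = 2·ln(3) ≈ 2.197.
C: holds — e.g. at (1, 2), both sides equal -3.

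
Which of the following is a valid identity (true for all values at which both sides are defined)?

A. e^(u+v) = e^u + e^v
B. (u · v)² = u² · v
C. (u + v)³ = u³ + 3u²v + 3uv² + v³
C

A: fails at (2, 3) — LHS = e^5 ≈ 148.4, RHS = e^2 + e^3 ≈ 27.47.
B: fails at (5, 8) — LHS = 1600, RHS = 200.
C: holds — e.g. at (2, 5), both sides equal 343.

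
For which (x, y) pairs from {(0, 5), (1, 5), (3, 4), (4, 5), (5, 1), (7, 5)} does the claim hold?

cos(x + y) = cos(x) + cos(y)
None

Testing each pair:
(0, 5): LHS = cos(5) ≈ 0.2837, RHS = cos(5) + 1 ≈ 1.284 → fails
(1, 5): LHS = cos(6) ≈ 0.9602, RHS = cos(5) + cos(1) ≈ 0.824 → fails
(3, 4): LHS = cos(7) ≈ 0.7539, RHS = cos(3) + cos(4) ≈ -1.644 → fails
(4, 5): LHS = cos(9) ≈ -0.9111, RHS = cos(4) + cos(5) ≈ -0.37 → fails
(5, 1): LHS = cos(6) ≈ 0.9602, RHS = cos(5) + cos(1) ≈ 0.824 → fails
(7, 5): LHS = cos(12) ≈ 0.8439, RHS = cos(5) + cos(7) ≈ 1.038 → fails

No pair satisfies the claim.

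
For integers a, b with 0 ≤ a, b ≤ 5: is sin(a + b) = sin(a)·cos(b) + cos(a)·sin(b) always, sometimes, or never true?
The identity holds for every pair in the range. For instance at (a, b) = (2, 4): both sides equal sin(6) ≈ -0.2794.

Answer: Always true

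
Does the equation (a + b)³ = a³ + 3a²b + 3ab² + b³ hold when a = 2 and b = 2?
Substituting a = 2, b = 2:

LHS = (2 + 2)³ = 64
RHS = 2³ + 3·2²·2 + 3·2·2² + 2³ = 64

LHS = RHS, so the equation holds at this point.

Answer: Holds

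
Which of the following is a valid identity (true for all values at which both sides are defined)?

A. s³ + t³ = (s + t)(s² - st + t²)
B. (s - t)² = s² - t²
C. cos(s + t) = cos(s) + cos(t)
A

A: holds — e.g. at (2, 7), both sides equal 351.
B: fails at (0, 1) — LHS = 1, RHS = -1.
C: fails at (5, 8) — LHS = cos(13) ≈ 0.9074, RHS = cos(8) + cos(5) ≈ 0.1382.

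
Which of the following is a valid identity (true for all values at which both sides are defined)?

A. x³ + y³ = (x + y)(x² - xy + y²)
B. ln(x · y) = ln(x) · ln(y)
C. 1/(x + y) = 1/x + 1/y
A

A: holds — e.g. at (5, 5), both sides equal 250.
B: fails at (3, 5) — LHS = ln(15) ≈ 2.708, RHS = ln(3)·ln(5) ≈ 1.768.
C: fails at (4, 5) — LHS = 1/9, RHS = 9/20.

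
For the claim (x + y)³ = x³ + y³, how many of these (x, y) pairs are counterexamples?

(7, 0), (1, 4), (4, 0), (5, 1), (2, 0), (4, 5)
3

Testing each pair:
(7, 0): LHS = 343, RHS = 343 → satisfies claim
(1, 4): LHS = 125, RHS = 65 → counterexample
(4, 0): LHS = 64, RHS = 64 → satisfies claim
(5, 1): LHS = 216, RHS = 126 → counterexample
(2, 0): LHS = 8, RHS = 8 → satisfies claim
(4, 5): LHS = 729, RHS = 189 → counterexample

That makes 3 counterexamples.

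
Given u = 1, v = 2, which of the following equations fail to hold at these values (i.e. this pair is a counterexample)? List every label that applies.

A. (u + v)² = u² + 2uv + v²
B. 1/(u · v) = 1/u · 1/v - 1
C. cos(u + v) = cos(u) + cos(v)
B, C

Evaluating each claim at the given values:
A. LHS = 9, RHS = 9 → holds here (LHS = RHS)
B. LHS = 1/2, RHS = -1/2 → fails here (LHS ≠ RHS)
C. LHS = cos(3) ≈ -0.99, RHS = cos(2) + cos(1) ≈ 0.1242 → fails here (LHS ≠ RHS)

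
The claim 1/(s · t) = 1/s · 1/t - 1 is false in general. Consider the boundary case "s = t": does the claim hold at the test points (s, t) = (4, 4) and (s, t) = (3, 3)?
At (4, 4): LHS = 1/16 ≠ RHS = -15/16
At (3, 3): LHS = 1/9 ≠ RHS = -8/9

Answer: No, fails at both test points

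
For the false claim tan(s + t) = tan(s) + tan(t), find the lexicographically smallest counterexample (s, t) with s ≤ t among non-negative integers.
At (0, 3): both sides equal tan(3) ≈ -0.1425, so it holds there.
At (0, 7): both sides equal tan(7) ≈ 0.8714, so it holds there.

Substituting (1, 1) into the claim:
LHS = tan(1 + 1) = tan(2) ≈ -2.185
RHS = tan(1) + tan(1) = 2·tan(1) ≈ 3.115

Since LHS ≠ RHS, this pair disproves the claim, and no lexicographically smaller pair (s ≤ t, non-negative integers) does.

For instance (4, 4) is also a counterexample (LHS = tan(8) ≈ -6.8, RHS = 2·tan(4) ≈ 2.316), but it's lexicographically larger.

Answer: (s, t) = (1, 1)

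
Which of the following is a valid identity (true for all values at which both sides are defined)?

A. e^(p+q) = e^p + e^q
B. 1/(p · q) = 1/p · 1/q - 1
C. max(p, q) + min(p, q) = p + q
C

A: fails at (1, 2) — LHS = e^3 ≈ 20.09, RHS = e + e^2 ≈ 10.11.
B: fails at (5, 8) — LHS = 1/40, RHS = -39/40.
C: holds — e.g. at (4, 6), both sides equal 10.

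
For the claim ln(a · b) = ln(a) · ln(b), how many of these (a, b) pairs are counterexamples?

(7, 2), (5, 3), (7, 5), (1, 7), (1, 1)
4

Testing each pair:
(7, 2): LHS = ln(14) ≈ 2.639, RHS = ln(2)·ln(7) ≈ 1.349 → counterexample
(5, 3): LHS = ln(15) ≈ 2.708, RHS = ln(3)·ln(5) ≈ 1.768 → counterexample
(7, 5): LHS = ln(35) ≈ 3.555, RHS = ln(5)·ln(7) ≈ 3.132 → counterexample
(1, 7): LHS = ln(7) ≈ 1.946, RHS = 0 → counterexample
(1, 1): LHS = 0, RHS = 0 → satisfies claim

That makes 4 counterexamples.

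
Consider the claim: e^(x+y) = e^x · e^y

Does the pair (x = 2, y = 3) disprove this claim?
No

Substituting x = 2, y = 3:
LHS = e^(2+3) = e^5 ≈ 148.4
RHS = e^2 · e^3 = e^5 ≈ 148.4

The sides agree, so this pair does not disprove the claim.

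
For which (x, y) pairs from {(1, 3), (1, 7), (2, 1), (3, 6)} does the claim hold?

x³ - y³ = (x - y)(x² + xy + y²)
All pairs

Testing each pair:
(1, 3): LHS = -26, RHS = -26 → holds
(1, 7): LHS = -342, RHS = -342 → holds
(2, 1): LHS = 7, RHS = 7 → holds
(3, 6): LHS = -189, RHS = -189 → holds

Every pair satisfies the claim.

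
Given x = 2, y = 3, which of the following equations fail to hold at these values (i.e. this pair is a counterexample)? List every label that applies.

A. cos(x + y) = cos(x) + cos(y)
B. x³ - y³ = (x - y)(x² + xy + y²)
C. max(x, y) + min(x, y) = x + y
Evaluating each claim at the given values:
A. LHS = cos(5) ≈ 0.2837, RHS = cos(3) + cos(2) ≈ -1.406 → fails here (LHS ≠ RHS)
B. LHS = -19, RHS = -19 → holds here (LHS = RHS)
C. LHS = 5, RHS = 5 → holds here (LHS = RHS)

Answer: A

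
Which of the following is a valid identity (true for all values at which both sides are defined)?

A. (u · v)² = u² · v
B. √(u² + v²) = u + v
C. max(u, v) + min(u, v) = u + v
A: fails at (1, 2) — LHS = 4, RHS = 2.
B: fails at (2, 4) — LHS = 2·√(5) ≈ 4.472, RHS = 6.
C: holds — e.g. at (2, 2), both sides equal 4.

Answer: C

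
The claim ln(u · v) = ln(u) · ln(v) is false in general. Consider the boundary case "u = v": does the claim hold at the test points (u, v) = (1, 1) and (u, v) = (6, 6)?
At (1, 1): LHS = 0, RHS = 0 → equal
At (6, 6): LHS = ln(36) ≈ 3.584 ≠ RHS = ln(6)² ≈ 3.21

Answer: Only at (1, 1)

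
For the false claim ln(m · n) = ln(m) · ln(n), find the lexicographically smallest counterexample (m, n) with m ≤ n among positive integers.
(m, n) = (1, 2)

Substituting (1, 2) into the claim:
LHS = ln(1 · 2) = ln(2) ≈ 0.6931
RHS = ln(1) · ln(2) = 0

Since LHS ≠ RHS, this pair disproves the claim, and no lexicographically smaller pair (m ≤ n, positive integers) does.

For instance (3, 5) is also a counterexample (LHS = ln(15) ≈ 2.708, RHS = ln(3)·ln(5) ≈ 1.768), but it's lexicographically larger.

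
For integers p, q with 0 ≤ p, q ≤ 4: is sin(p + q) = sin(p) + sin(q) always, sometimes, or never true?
Sometimes true

It holds at (p, q) = (0, 1) (both sides equal sin(1) ≈ 0.8415), but fails at (p, q) = (1, 4) (LHS = sin(5) ≈ -0.9589, RHS = sin(4) + sin(1) ≈ 0.08467).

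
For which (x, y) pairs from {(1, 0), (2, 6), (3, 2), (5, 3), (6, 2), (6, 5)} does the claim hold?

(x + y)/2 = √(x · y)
Testing each pair:
(1, 0): LHS = 1/2, RHS = 0 → fails
(2, 6): LHS = 4, RHS = 2·√(3) ≈ 3.464 → fails
(3, 2): LHS = 5/2, RHS = √(6) ≈ 2.449 → fails
(5, 3): LHS = 4, RHS = √(15) ≈ 3.873 → fails
(6, 2): LHS = 4, RHS = 2·√(3) ≈ 3.464 → fails
(6, 5): LHS = 11/2, RHS = √(30) ≈ 5.477 → fails

No pair satisfies the claim.

Answer: None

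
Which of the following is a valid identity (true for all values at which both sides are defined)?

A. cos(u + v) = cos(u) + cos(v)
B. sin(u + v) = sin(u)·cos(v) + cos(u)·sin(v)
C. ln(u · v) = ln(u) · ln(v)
B

A: fails at (2, 7) — LHS = cos(9) ≈ -0.9111, RHS = cos(2) + cos(7) ≈ 0.3378.
B: holds — e.g. at (3, 3), both sides equal sin(6) ≈ -0.2794.
C: fails at (2, 7) — LHS = ln(14) ≈ 2.639, RHS = ln(2)·ln(7) ≈ 1.349.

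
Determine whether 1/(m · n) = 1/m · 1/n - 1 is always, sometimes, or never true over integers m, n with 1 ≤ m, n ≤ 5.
Never true

The claim fails for every pair in the range. For instance at (m, n) = (2, 5): LHS = 1/10, RHS = -9/10.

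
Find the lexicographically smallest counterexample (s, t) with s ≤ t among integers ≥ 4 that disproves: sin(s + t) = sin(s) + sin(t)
(s, t) = (4, 4)

Substituting (4, 4) into the claim:
LHS = sin(4 + 4) = sin(8) ≈ 0.9894
RHS = sin(4) + sin(4) = 2·sin(4) ≈ -1.514

Since LHS ≠ RHS, this pair disproves the claim, and no lexicographically smaller pair (s ≤ t, integers ≥ 4) does.

For instance (4, 8) is also a counterexample (LHS = sin(12) ≈ -0.5366, RHS = sin(4) + sin(8) ≈ 0.2326), but it's lexicographically larger.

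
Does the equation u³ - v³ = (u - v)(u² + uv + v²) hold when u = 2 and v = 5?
Substituting u = 2, v = 5:

LHS = 2³ - 5³ = -117
RHS = (2 - 5)(2² + 2·5 + 5²) = -117

LHS = RHS, so the equation holds at this point.

Answer: Holds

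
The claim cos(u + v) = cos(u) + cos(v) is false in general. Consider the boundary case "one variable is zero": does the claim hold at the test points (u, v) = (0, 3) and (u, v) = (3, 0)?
At (0, 3): LHS = cos(3) ≈ -0.99 ≠ RHS = cos(3) + 1 ≈ 0.01001
At (3, 0): LHS = cos(3) ≈ -0.99 ≠ RHS = cos(3) + 1 ≈ 0.01001

Answer: No, fails at both test points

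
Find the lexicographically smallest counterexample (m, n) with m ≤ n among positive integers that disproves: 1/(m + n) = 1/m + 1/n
(m, n) = (1, 1)

Substituting (1, 1) into the claim:
LHS = 1/(1 + 1) = 1/2
RHS = 1/1 + 1/1 = 2

Since LHS ≠ RHS, this pair disproves the claim, and no lexicographically smaller pair (m ≤ n, positive integers) does.

For instance (7, 8) is also a counterexample (LHS = 1/15, RHS = 15/56), but it's lexicographically larger.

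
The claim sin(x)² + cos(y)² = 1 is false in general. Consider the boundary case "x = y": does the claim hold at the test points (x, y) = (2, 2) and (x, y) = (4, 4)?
At (2, 2): LHS = cos(2)² + sin(2)² = 1, RHS = 1 → equal
At (4, 4): LHS = cos(4)² + sin(4)² = 1, RHS = 1 → equal

So the claim does hold at both of these boundary points, even though it is not an identity.

Answer: Yes, holds at both test points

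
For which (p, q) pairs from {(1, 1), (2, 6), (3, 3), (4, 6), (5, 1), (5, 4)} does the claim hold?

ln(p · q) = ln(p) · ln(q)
(1, 1)

Testing each pair:
(1, 1): LHS = 0, RHS = 0 → holds
(2, 6): LHS = ln(12) ≈ 2.485, RHS = ln(2)·ln(6) ≈ 1.242 → fails
(3, 3): LHS = ln(9) ≈ 2.197, RHS = ln(3)² ≈ 1.207 → fails
(4, 6): LHS = ln(24) ≈ 3.178, RHS = ln(4)·ln(6) ≈ 2.484 → fails
(5, 1): LHS = ln(5) ≈ 1.609, RHS = 0 → fails
(5, 4): LHS = ln(20) ≈ 2.996, RHS = ln(4)·ln(5) ≈ 2.231 → fails

1 of 6 pairs satisfies the claim.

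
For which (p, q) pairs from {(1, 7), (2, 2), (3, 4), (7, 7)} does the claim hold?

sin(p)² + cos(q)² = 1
Testing each pair:
(1, 7): LHS = cos(7)² + sin(1)² ≈ 1.276, RHS = 1 → fails
(2, 2): LHS = cos(2)² + sin(2)² = 1, RHS = 1 → holds
(3, 4): LHS = sin(3)² + cos(4)² ≈ 0.4472, RHS = 1 → fails
(7, 7): LHS = sin(7)² + cos(7)² = 1, RHS = 1 → holds

2 of 4 pairs satisfy the claim.

Answer: (2, 2), (7, 7)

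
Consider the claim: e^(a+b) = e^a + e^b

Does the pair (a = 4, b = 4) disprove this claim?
Substituting a = 4, b = 4:
LHS = e^(4+4) = e^8 ≈ 2981
RHS = e^4 + e^4 = 2·e^4 ≈ 109.2

Since LHS ≠ RHS, this pair disproves the claim.

Answer: Yes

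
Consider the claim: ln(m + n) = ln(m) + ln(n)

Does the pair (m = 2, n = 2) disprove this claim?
No

Substituting m = 2, n = 2:
LHS = ln(2 + 2) = ln(4) ≈ 1.386
RHS = ln(2) + ln(2) = 2·ln(2) ≈ 1.386

The sides agree, so this pair does not disprove the claim.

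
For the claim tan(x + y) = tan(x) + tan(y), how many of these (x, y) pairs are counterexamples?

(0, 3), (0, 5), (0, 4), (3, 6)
1

Testing each pair:
(0, 3): LHS = tan(3) ≈ -0.1425, RHS = tan(3) ≈ -0.1425 → satisfies claim
(0, 5): LHS = tan(5) ≈ -3.381, RHS = tan(5) ≈ -3.381 → satisfies claim
(0, 4): LHS = tan(4) ≈ 1.158, RHS = tan(4) ≈ 1.158 → satisfies claim
(3, 6): LHS = tan(9) ≈ -0.4523, RHS = tan(6) + tan(3) ≈ -0.4336 → counterexample

That makes 1 counterexample.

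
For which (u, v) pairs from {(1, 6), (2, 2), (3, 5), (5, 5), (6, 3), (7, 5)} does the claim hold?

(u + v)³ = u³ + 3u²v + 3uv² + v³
Testing each pair:
(1, 6): LHS = 343, RHS = 343 → holds
(2, 2): LHS = 64, RHS = 64 → holds
(3, 5): LHS = 512, RHS = 512 → holds
(5, 5): LHS = 1000, RHS = 1000 → holds
(6, 3): LHS = 729, RHS = 729 → holds
(7, 5): LHS = 1728, RHS = 1728 → holds

Every pair satisfies the claim.

Answer: All pairs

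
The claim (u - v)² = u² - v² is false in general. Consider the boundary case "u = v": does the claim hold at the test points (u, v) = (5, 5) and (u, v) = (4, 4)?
At (5, 5): LHS = 0, RHS = 0 → equal
At (4, 4): LHS = 0, RHS = 0 → equal

So the claim does hold at both of these boundary points, even though it is not an identity.

Answer: Yes, holds at both test points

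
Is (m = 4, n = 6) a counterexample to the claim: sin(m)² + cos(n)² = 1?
Substituting m = 4, n = 6:
LHS = sin(4)² + cos(6)² ≈ 1.495
RHS = 1

Since LHS ≠ RHS, this pair disproves the claim.

Answer: Yes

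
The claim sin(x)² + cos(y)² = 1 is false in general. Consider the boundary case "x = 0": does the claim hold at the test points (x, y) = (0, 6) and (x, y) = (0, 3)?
At (0, 6): LHS = cos(6)² ≈ 0.9219 ≠ RHS = 1
At (0, 3): LHS = cos(3)² ≈ 0.9801 ≠ RHS = 1

Answer: No, fails at both test points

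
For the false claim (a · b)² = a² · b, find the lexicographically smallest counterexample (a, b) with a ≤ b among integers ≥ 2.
Substituting (2, 2) into the claim:
LHS = (2 · 2)² = 16
RHS = 2² · 2 = 8

Since LHS ≠ RHS, this pair disproves the claim, and no lexicographically smaller pair (a ≤ b, integers ≥ 2) does.

For instance (8, 9) is also a counterexample (LHS = 5184, RHS = 576), but it's lexicographically larger.

Answer: (a, b) = (2, 2)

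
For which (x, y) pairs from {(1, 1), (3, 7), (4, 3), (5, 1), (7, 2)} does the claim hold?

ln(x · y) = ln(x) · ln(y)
Testing each pair:
(1, 1): LHS = 0, RHS = 0 → holds
(3, 7): LHS = ln(21) ≈ 3.045, RHS = ln(3)·ln(7) ≈ 2.138 → fails
(4, 3): LHS = ln(12) ≈ 2.485, RHS = ln(3)·ln(4) ≈ 1.523 → fails
(5, 1): LHS = ln(5) ≈ 1.609, RHS = 0 → fails
(7, 2): LHS = ln(14) ≈ 2.639, RHS = ln(2)·ln(7) ≈ 1.349 → fails

1 of 5 pairs satisfies the claim.

Answer: (1, 1)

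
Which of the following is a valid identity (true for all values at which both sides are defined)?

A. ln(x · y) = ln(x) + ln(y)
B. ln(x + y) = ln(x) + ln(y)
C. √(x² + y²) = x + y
A

A: holds — e.g. at (4, 4), both sides equal ln(16) ≈ 2.773.
B: fails at (2, 4) — LHS = ln(6) ≈ 1.792, RHS = ln(2) + ln(4) ≈ 2.079.
C: fails at (2, 5) — LHS = √(29) ≈ 5.385, RHS = 7.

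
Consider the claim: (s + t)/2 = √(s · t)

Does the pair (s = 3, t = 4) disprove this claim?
Substituting s = 3, t = 4:
LHS = (3 + 4)/2 = 7/2
RHS = √(3 · 4) = 2·√(3) ≈ 3.464

Since LHS ≠ RHS, this pair disproves the claim.

Answer: Yes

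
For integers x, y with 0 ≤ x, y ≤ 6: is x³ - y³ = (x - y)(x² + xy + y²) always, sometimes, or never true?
The identity holds for every pair in the range. For instance at (x, y) = (5, 1): both sides equal 124.

Answer: Always true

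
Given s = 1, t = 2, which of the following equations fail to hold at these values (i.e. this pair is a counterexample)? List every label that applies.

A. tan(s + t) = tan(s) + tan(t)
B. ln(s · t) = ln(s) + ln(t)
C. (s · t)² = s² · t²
A

Evaluating each claim at the given values:
A. LHS = tan(3) ≈ -0.1425, RHS = tan(2) + tan(1) ≈ -0.6276 → fails here (LHS ≠ RHS)
B. LHS = ln(2) ≈ 0.6931, RHS = ln(2) ≈ 0.6931 → holds here (LHS = RHS)
C. LHS = 4, RHS = 4 → holds here (LHS = RHS)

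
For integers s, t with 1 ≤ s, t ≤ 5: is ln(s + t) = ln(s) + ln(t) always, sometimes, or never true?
Sometimes true

It holds at (s, t) = (2, 2) (both sides equal ln(4) ≈ 1.386), but fails at (s, t) = (1, 3) (LHS = ln(4) ≈ 1.386, RHS = ln(3) ≈ 1.099).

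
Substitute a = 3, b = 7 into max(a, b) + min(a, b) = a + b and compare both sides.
LHS = max(3, 7) + min(3, 7) = 10
RHS = 3 + 7 = 10

LHS = RHS: the two sides agree.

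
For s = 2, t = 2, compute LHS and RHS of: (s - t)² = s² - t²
LHS = (2 - 2)² = 0
RHS = 2² - 2² = 0

LHS = RHS: the two sides agree.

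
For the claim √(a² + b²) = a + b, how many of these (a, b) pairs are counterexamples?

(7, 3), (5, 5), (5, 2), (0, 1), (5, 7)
4

Testing each pair:
(7, 3): LHS = √(58) ≈ 7.616, RHS = 10 → counterexample
(5, 5): LHS = 5·√(2) ≈ 7.071, RHS = 10 → counterexample
(5, 2): LHS = √(29) ≈ 5.385, RHS = 7 → counterexample
(0, 1): LHS = 1, RHS = 1 → satisfies claim
(5, 7): LHS = √(74) ≈ 8.602, RHS = 12 → counterexample

That makes 4 counterexamples.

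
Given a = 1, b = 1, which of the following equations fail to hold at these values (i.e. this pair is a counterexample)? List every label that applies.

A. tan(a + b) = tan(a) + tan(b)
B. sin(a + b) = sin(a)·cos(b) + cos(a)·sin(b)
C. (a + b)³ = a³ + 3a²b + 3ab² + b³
A

Evaluating each claim at the given values:
A. LHS = tan(2) ≈ -2.185, RHS = 2·tan(1) ≈ 3.115 → fails here (LHS ≠ RHS)
B. LHS = sin(2) ≈ 0.9093, RHS = 2·sin(1)·cos(1) ≈ 0.9093 → holds here (LHS = RHS)
C. LHS = 8, RHS = 8 → holds here (LHS = RHS)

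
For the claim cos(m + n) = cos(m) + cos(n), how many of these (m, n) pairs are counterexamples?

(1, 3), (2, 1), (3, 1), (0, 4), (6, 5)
5

Testing each pair:
(1, 3): LHS = cos(4) ≈ -0.6536, RHS = cos(3) + cos(1) ≈ -0.4497 → counterexample
(2, 1): LHS = cos(3) ≈ -0.99, RHS = cos(2) + cos(1) ≈ 0.1242 → counterexample
(3, 1): LHS = cos(4) ≈ -0.6536, RHS = cos(3) + cos(1) ≈ -0.4497 → counterexample
(0, 4): LHS = cos(4) ≈ -0.6536, RHS = cos(4) + 1 ≈ 0.3464 → counterexample
(6, 5): LHS = cos(11) ≈ 0.004426, RHS = cos(5) + cos(6) ≈ 1.244 → counterexample

That makes 5 counterexamples.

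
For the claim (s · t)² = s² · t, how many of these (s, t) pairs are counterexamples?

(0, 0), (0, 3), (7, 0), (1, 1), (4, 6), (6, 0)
1

Testing each pair:
(0, 0): LHS = 0, RHS = 0 → satisfies claim
(0, 3): LHS = 0, RHS = 0 → satisfies claim
(7, 0): LHS = 0, RHS = 0 → satisfies claim
(1, 1): LHS = 1, RHS = 1 → satisfies claim
(4, 6): LHS = 576, RHS = 96 → counterexample
(6, 0): LHS = 0, RHS = 0 → satisfies claim

That makes 1 counterexample.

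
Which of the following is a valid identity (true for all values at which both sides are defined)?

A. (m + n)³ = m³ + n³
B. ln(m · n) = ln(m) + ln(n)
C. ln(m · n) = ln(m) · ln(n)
B

A: fails at (5, 8) — LHS = 2197, RHS = 637.
B: holds — e.g. at (1, 1), both sides equal 0.
C: fails at (5, 5) — LHS = ln(25) ≈ 3.219, RHS = ln(5)² ≈ 2.59.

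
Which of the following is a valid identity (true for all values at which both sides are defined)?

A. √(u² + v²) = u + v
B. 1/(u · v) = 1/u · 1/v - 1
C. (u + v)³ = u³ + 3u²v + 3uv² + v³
A: fails at (2, 5) — LHS = √(29) ≈ 5.385, RHS = 7.
B: fails at (5, 8) — LHS = 1/40, RHS = -39/40.
C: holds — e.g. at (3, 7), both sides equal 1000.

Answer: C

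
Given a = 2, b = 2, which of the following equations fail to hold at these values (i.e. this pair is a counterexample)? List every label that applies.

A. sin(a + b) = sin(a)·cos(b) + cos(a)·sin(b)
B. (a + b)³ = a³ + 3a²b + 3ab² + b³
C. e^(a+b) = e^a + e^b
Evaluating each claim at the given values:
A. LHS = sin(4) ≈ -0.7568, RHS = 2·sin(2)·cos(2) ≈ -0.7568 → holds here (LHS = RHS)
B. LHS = 64, RHS = 64 → holds here (LHS = RHS)
C. LHS = e^4 ≈ 54.6, RHS = 2·e^2 ≈ 14.78 → fails here (LHS ≠ RHS)

Answer: C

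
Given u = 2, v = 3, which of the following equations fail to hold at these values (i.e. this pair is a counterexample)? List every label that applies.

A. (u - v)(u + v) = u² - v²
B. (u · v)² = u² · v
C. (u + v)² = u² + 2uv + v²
B

Evaluating each claim at the given values:
A. LHS = -5, RHS = -5 → holds here (LHS = RHS)
B. LHS = 36, RHS = 12 → fails here (LHS ≠ RHS)
C. LHS = 25, RHS = 25 → holds here (LHS = RHS)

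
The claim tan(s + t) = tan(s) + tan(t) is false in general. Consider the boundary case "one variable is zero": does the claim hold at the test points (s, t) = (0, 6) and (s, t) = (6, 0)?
Yes, holds at both test points

At (0, 6): LHS = tan(6) ≈ -0.291, RHS = tan(6) ≈ -0.291 → equal
At (6, 0): LHS = tan(6) ≈ -0.291, RHS = tan(6) ≈ -0.291 → equal

So the claim does hold at both of these boundary points, even though it is not an identity.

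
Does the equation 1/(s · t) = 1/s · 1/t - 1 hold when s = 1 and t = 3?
Substituting s = 1, t = 3:

LHS = 1/(1 · 3) = 1/3
RHS = 1/1 · 1/3 - 1 = -2/3

LHS ≠ RHS, so the equation does not hold at this point.

Answer: Fails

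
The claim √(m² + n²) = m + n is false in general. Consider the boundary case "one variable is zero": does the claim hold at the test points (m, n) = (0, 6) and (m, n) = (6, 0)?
Yes, holds at both test points

At (0, 6): LHS = 6, RHS = 6 → equal
At (6, 0): LHS = 6, RHS = 6 → equal

So the claim does hold at both of these boundary points, even though it is not an identity.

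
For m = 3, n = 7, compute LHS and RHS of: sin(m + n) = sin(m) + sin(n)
LHS = sin(3 + 7) = sin(10) ≈ -0.544
RHS = sin(3) + sin(7) ≈ 0.7981

LHS ≠ RHS (they differ by about 1.342), so the equation does not hold here.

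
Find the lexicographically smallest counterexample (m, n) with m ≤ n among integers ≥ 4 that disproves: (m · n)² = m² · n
(m, n) = (4, 4)

Substituting (4, 4) into the claim:
LHS = (4 · 4)² = 256
RHS = 4² · 4 = 64

Since LHS ≠ RHS, this pair disproves the claim, and no lexicographically smaller pair (m ≤ n, integers ≥ 4) does.

For instance (4, 9) is also a counterexample (LHS = 1296, RHS = 144), but it's lexicographically larger.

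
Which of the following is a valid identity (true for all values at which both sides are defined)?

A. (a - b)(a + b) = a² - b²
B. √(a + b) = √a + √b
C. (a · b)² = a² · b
A

A: holds — e.g. at (1, 1), both sides equal 0.
B: fails at (4, 6) — LHS = √(10) ≈ 3.162, RHS = 2 + √(6) ≈ 4.449.
C: fails at (5, 5) — LHS = 625, RHS = 125.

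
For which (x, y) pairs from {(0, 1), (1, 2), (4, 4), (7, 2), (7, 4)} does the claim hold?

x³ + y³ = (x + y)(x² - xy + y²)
Testing each pair:
(0, 1): LHS = 1, RHS = 1 → holds
(1, 2): LHS = 9, RHS = 9 → holds
(4, 4): LHS = 128, RHS = 128 → holds
(7, 2): LHS = 351, RHS = 351 → holds
(7, 4): LHS = 407, RHS = 407 → holds

Every pair satisfies the claim.

Answer: All pairs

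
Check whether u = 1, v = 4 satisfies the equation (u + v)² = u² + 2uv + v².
Holds

Substituting u = 1, v = 4:

LHS = (1 + 4)² = 25
RHS = 1² + 2·1·4 + 4² = 25

LHS = RHS, so the equation holds at this point.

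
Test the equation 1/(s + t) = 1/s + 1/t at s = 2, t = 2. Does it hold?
Fails

Substituting s = 2, t = 2:

LHS = 1/(2 + 2) = 1/4
RHS = 1/2 + 1/2 = 1

LHS ≠ RHS, so the equation does not hold at this point.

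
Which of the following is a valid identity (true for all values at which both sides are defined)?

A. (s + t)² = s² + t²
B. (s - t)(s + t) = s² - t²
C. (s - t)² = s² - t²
A: fails at (5, 5) — LHS = 100, RHS = 50.
B: holds — e.g. at (0, 1), both sides equal -1.
C: fails at (6, 7) — LHS = 1, RHS = -13.

Answer: B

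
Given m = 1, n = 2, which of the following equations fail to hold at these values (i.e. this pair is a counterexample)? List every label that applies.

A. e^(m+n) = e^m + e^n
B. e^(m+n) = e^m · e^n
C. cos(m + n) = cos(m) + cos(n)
A, C

Evaluating each claim at the given values:
A. LHS = e^3 ≈ 20.09, RHS = e + e^2 ≈ 10.11 → fails here (LHS ≠ RHS)
B. LHS = e^3 ≈ 20.09, RHS = e^3 ≈ 20.09 → holds here (LHS = RHS)
C. LHS = cos(3) ≈ -0.99, RHS = cos(2) + cos(1) ≈ 0.1242 → fails here (LHS ≠ RHS)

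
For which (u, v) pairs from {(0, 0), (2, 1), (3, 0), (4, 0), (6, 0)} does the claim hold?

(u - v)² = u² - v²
(0, 0), (3, 0), (4, 0), (6, 0)

Testing each pair:
(0, 0): LHS = 0, RHS = 0 → holds
(2, 1): LHS = 1, RHS = 3 → fails
(3, 0): LHS = 9, RHS = 9 → holds
(4, 0): LHS = 16, RHS = 16 → holds
(6, 0): LHS = 36, RHS = 36 → holds

4 of 5 pairs satisfy the claim.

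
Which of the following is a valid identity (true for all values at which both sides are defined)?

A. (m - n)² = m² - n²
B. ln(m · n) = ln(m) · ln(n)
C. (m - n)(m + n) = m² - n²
A: fails at (2, 3) — LHS = 1, RHS = -5.
B: fails at (4, 5) — LHS = ln(20) ≈ 2.996, RHS = ln(4)·ln(5) ≈ 2.231.
C: holds — e.g. at (2, 2), both sides equal 0.

Answer: C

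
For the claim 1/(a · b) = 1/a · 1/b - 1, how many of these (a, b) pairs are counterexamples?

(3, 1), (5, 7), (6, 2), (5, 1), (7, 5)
5

Testing each pair:
(3, 1): LHS = 1/3, RHS = -2/3 → counterexample
(5, 7): LHS = 1/35, RHS = -34/35 → counterexample
(6, 2): LHS = 1/12, RHS = -11/12 → counterexample
(5, 1): LHS = 1/5, RHS = -4/5 → counterexample
(7, 5): LHS = 1/35, RHS = -34/35 → counterexample

That makes 5 counterexamples.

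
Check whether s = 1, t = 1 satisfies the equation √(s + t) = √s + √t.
Substituting s = 1, t = 1:

LHS = √(1 + 1) = √(2) ≈ 1.414
RHS = √1 + √1 = 2

LHS ≠ RHS, so the equation does not hold at this point.

Answer: Fails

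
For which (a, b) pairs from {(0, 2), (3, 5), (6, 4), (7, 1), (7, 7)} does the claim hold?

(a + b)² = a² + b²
(0, 2)

Testing each pair:
(0, 2): LHS = 4, RHS = 4 → holds
(3, 5): LHS = 64, RHS = 34 → fails
(6, 4): LHS = 100, RHS = 52 → fails
(7, 1): LHS = 64, RHS = 50 → fails
(7, 7): LHS = 196, RHS = 98 → fails

1 of 5 pairs satisfies the claim.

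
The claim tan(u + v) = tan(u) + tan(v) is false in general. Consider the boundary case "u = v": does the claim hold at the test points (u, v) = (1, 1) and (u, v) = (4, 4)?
No, fails at both test points

At (1, 1): LHS = tan(2) ≈ -2.185 ≠ RHS = 2·tan(1) ≈ 3.115
At (4, 4): LHS = tan(8) ≈ -6.8 ≠ RHS = 2·tan(4) ≈ 2.316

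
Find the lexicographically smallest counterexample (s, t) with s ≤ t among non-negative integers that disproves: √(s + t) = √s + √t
At (0, 3): both sides equal √(3) ≈ 1.732, so it holds there.
At (0, 5): both sides equal √(5) ≈ 2.236, so it holds there.

Substituting (1, 1) into the claim:
LHS = √(1 + 1) = √(2) ≈ 1.414
RHS = √1 + √1 = 2

Since LHS ≠ RHS, this pair disproves the claim, and no lexicographically smaller pair (s ≤ t, non-negative integers) does.

For instance (3, 4) is also a counterexample (LHS = √(7) ≈ 2.646, RHS = √(3) + 2 ≈ 3.732), but it's lexicographically larger.

Answer: (s, t) = (1, 1)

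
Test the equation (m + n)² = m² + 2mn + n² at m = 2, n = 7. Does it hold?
Substituting m = 2, n = 7:

LHS = (2 + 7)² = 81
RHS = 2² + 2·2·7 + 7² = 81

LHS = RHS, so the equation holds at this point.

Answer: Holds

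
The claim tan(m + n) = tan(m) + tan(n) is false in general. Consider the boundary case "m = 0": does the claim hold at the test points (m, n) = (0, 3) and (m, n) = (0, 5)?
Yes, holds at both test points

At (0, 3): LHS = tan(3) ≈ -0.1425, RHS = tan(3) ≈ -0.1425 → equal
At (0, 5): LHS = tan(5) ≈ -3.381, RHS = tan(5) ≈ -3.381 → equal

So the claim does hold at both of these boundary points, even though it is not an identity.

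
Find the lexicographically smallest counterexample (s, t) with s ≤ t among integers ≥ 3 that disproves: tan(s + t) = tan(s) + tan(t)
(s, t) = (3, 3)

Substituting (3, 3) into the claim:
LHS = tan(3 + 3) = tan(6) ≈ -0.291
RHS = tan(3) + tan(3) = 2·tan(3) ≈ -0.2851

Since LHS ≠ RHS, this pair disproves the claim, and no lexicographically smaller pair (s ≤ t, integers ≥ 3) does.

For instance (4, 6) is also a counterexample (LHS = tan(10) ≈ 0.6484, RHS = tan(6) + tan(4) ≈ 0.8668), but it's lexicographically larger.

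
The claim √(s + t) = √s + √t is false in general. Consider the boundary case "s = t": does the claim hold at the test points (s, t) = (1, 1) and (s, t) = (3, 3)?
No, fails at both test points

At (1, 1): LHS = √(2) ≈ 1.414 ≠ RHS = 2
At (3, 3): LHS = √(6) ≈ 2.449 ≠ RHS = 2·√(3) ≈ 3.464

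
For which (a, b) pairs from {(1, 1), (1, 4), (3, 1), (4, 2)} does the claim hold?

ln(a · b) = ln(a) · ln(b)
(1, 1)

Testing each pair:
(1, 1): LHS = 0, RHS = 0 → holds
(1, 4): LHS = ln(4) ≈ 1.386, RHS = 0 → fails
(3, 1): LHS = ln(3) ≈ 1.099, RHS = 0 → fails
(4, 2): LHS = ln(8) ≈ 2.079, RHS = ln(2)·ln(4) ≈ 0.9609 → fails

1 of 4 pairs satisfies the claim.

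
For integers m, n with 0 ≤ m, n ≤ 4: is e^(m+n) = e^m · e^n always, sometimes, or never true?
Always true

The identity holds for every pair in the range. For instance at (m, n) = (4, 0): both sides equal e^4 ≈ 54.6.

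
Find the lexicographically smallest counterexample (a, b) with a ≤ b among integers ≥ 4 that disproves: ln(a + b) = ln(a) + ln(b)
(a, b) = (4, 4)

Substituting (4, 4) into the claim:
LHS = ln(4 + 4) = ln(8) ≈ 2.079
RHS = ln(4) + ln(4) = 2·ln(4) ≈ 2.773

Since LHS ≠ RHS, this pair disproves the claim, and no lexicographically smaller pair (a ≤ b, integers ≥ 4) does.

For instance (4, 6) is also a counterexample (LHS = ln(10) ≈ 2.303, RHS = ln(4) + ln(6) ≈ 3.178), but it's lexicographically larger.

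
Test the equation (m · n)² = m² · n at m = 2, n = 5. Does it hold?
Substituting m = 2, n = 5:

LHS = (2 · 5)² = 100
RHS = 2² · 5 = 20

LHS ≠ RHS, so the equation does not hold at this point.

Answer: Fails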